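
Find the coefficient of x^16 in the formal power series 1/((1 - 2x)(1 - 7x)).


By partial fractions or Cauchy convolution:
The coefficient equals sum_{k=0}^{16} 2^k * 7^(16-k).
= 46526102771227

46526102771227


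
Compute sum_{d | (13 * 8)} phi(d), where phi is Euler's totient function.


First, 13 * 8 = 104. One classical identity is sum_{d | n} phi(d) = n (each k in [1, n] has a unique gcd with n, and among the k's with gcd(k, n) = n/d there are phi(d) of them). So the sum equals 104. We also verify directly:
Divisors of 104: 1, 2, 4, 8, 13, 26, 52, 104.
phi values: 1, 1, 2, 4, 12, 12, 24, 48.
Sum = 104.

104


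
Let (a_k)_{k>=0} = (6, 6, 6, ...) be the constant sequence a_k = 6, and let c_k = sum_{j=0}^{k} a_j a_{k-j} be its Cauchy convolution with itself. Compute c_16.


Since a_j = 6 for all j >= 0, the convolution sum becomes
c_k = sum_{j=0}^{k} 6 * 6 = 36 * (k + 1).
Equivalently, the generating function of (a_k) is 6/(1 - x) and its square is 36/(1 - x)^2 = sum_{k>=0} 36(k + 1) x^k.
For k = 16: 36 * 17 = 612.

612


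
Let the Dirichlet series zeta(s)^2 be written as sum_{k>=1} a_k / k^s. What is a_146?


The Dirichlet convolution of the constant function 1 with itself gives (1 * 1)(k) = sum_{d | k} 1 = d(k), the number of positive divisors of k.
Since zeta(s) = sum_{k>=1} 1/k^s, we have zeta(s)^2 = sum_{k>=1} d(k)/k^s, so a_k = d(k).
For k = 146: the divisors are 1, 2, 73, 146.
Count = 4.

4


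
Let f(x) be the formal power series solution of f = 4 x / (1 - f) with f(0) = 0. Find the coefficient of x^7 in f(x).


Apply Lagrange inversion: f = 4 x * phi(f) with phi(t) = 1/(1 - t), so
[x^n] f = 4^n * (1/n) [t^(n-1)] phi(t)^n = 4^n * (1/n) [t^(n-1)] (1 - t)^(-n) = 4^n * (1/n) C(2n - 2, n - 1) = 4^n * C_{n-1}.
For n = 7: C_6 = C(12, 6) / 7 = 924/7 = 132.
With the 4^7 = 16384 factor, the coefficient is 16384 * 132 = 2162688.

2162688


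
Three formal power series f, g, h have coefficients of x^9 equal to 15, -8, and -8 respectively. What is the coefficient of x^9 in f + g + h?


Series addition is componentwise:
15 + -8 + -8
= -1

-1


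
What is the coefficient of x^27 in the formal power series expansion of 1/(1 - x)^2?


The negative binomial / multiset identity is
1/(1 - x)^r = sum_{k>=0} C(k + r - 1, r - 1) x^k.
Here r = 2 and k = 27, so the coefficient is
C(27 + 1, 1) = C(28, 1)
= 28

28


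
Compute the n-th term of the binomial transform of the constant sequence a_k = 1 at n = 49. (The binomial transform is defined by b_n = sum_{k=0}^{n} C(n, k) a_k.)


With a_k = 1 for all k, b_n = sum_{k=0}^{n} C(n, k) = 2^n by the binomial theorem.
For n = 49: 2^49 = 562949953421312.

562949953421312


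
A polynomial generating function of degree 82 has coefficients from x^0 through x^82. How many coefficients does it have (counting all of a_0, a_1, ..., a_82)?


A polynomial of degree 82 takes the form a_0 + a_1 x + ... + a_82 x^82.
The number of coefficients is 82 + 1 = 83.

83


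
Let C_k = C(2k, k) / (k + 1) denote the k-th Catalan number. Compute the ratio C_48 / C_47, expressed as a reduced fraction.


Using C_k = (2k)! / (k! (k+1)!), the ratio C_{k+1}/C_k simplifies to
C_{k+1}/C_k = [(2k+2)! / ((k+1)! (k+2)!)] * [k! (k+1)! / (2k)!]
 = (2k+2)(2k+1) / ((k+1)(k+2)) = 2(2k+1) / (k+2).
For k = 47: 2(2*47 + 1) / (47 + 2) = 190/49 = 190/49.

190/49


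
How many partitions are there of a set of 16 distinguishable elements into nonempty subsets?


Bell_16 can be computed from the Bell triangle or from Dobinski's identity Bell_n = (1/e) * sum_{k>=0} k^n / k!.
Computing Bell_16 = 10480142147.

10480142147


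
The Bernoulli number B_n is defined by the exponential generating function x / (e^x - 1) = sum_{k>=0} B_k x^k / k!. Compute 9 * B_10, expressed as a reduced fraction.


Bernoulli numbers can also be computed recursively via B_0 = 1 and sum_{j=0}^{m} C(m+1, j) B_j = 0 for m >= 1. Odd-index Bernoulli numbers vanish for k >= 3.
Computing B_10 = 5/66, so 9 * B_10 = 9 * 5/66 = 15/22.

15/22


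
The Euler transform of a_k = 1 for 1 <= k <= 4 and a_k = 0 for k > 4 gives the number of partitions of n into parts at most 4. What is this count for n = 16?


Partitions of 16 into parts at most 4:
Using generating function (1-x)^(-1)(1-x^2)^(-1)...(1-x^4)^(-1),
the coefficient of x^16 = 64

64


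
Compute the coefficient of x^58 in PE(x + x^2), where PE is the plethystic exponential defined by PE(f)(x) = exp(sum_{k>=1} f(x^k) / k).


With f(x) = x + x^2, the exponent is sum_{k>=1} (x^k + x^(2k)) / k = -ln(1 - x) - ln(1 - x^2). Exponentiating:
PE(x + x^2) = 1 / ((1 - x)(1 - x^2)).
This is the generating function for partitions of n into parts of size 1 or 2. The number of 2's can be any j in 0..29, and the rest are 1's, so
[x^58] = floor(58/2) + 1 = 30.

30


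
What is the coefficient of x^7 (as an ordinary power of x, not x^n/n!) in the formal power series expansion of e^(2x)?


The exponential series is e^y = sum_{k>=0} y^k / k!. Substituting y = 2x gives
e^(2x) = sum_{k>=0} 2^k x^k / k!.
So the coefficient of x^n is a^n/n! with a = 2, n = 7:
2^7 / 7! = 128/5040 = 8/315

8/315


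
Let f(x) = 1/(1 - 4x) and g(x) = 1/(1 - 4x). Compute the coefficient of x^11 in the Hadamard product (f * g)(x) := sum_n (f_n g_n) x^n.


f has coefficients f_k = 4^k and g has coefficients g_k = 4^k, so the Hadamard product has coefficient (f*g)_k = 4^k * 4^k = 16^k.
For k = 11: 16^11 = 17592186044416.

17592186044416


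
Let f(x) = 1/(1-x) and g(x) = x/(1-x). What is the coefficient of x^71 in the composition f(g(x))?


First simplify the composition: f(g(x)) = 1/(1 - x/(1-x)) = (1-x)/((1-x) - x) = (1-x)/(1-2x).
Now extract the coefficient. Write (1-x)/(1-2x) = 1/(1-2x) - x/(1-2x).
The coefficient of x^n in 1/(1-2x) is 2^n, and in x/(1-2x) is 2^(n-1) (for n >= 1).
So the coefficient of x^71 is 2^71 - 2^70 = 2361183241434822606848 - 1180591620717411303424 = 1180591620717411303424.

1180591620717411303424


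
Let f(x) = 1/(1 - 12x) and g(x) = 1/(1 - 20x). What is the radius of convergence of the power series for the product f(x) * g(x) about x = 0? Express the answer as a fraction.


The radius of 1/(1 - 12x) is 1/12 (nearest singularity at x = 1/12), and the radius of 1/(1 - 20x) is 1/20.
The product f(x)*g(x) = 1/((1 - 12x)(1 - 20x)) has singularities at both 1/12 and 1/20, so its radius of convergence is the distance to the nearest one:
min(1/12, 1/20) = 1/20.

1/20


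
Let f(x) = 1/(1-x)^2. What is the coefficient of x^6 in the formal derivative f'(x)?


Differentiate: d/dx [ 1/(1-x)^r ] = r / (1-x)^(r+1).
Here r = 2, so f'(x) = 2 / (1-x)^3.
The expansion of 1/(1-x)^(r+1) has coefficient of x^n equal to C(n+r, r).
So the coefficient of x^6 in f'(x) is
2 * C(8, 2) = 2 * 28 = 56

56


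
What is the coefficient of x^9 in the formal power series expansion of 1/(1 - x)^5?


The expansion 1/(1 - x)^r = sum_{k>=0} C(k + r - 1, r - 1) x^k follows from the multiset / negative-binomial theorem (or from repeated differentiation of the geometric series).
For r = 5 and k = 9:
C(13, 4) = 6227020800 / (24 * 362880) = 715.

715


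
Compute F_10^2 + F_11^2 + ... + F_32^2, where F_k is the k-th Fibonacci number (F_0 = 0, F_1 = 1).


There is a standard identity sum_{k=0}^{N} F_k^2 = F_N * F_{N+1} (proved inductively from the telescoping relation F_k^2 = F_k F_{k+1} - F_{k-1} F_k). Then
sum_{k=10}^{32} F_k^2 = F_32 F_33 - F_9 F_10.
Computing: F_32 = 2178309, F_33 = 3524578, F_9 = 34, F_10 = 55.
Sum = 2178309 * 3524578 - 34 * 55 = 7677619976732.

7677619976732


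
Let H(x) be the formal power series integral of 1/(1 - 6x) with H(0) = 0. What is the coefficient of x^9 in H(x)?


1/(1 - 6x) = sum_{k>=0} 6^k x^k. Integrating termwise with H(0) = 0:
H(x) = sum_{k>=0} 6^k x^(k+1) / (k+1) = sum_{m>=1} 6^(m-1) x^m / m.
For m = 9: 6^8/9 = 1679616/9 = 186624.

186624


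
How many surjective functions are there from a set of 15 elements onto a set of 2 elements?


By inclusion-exclusion on which target elements are missed, the number of surjections from an n-set onto a k-set is
surj(n, k) = sum_{j=0}^{k} (-1)^j C(k, j) (k - j)^n.
Equivalently surj(n, k) = k! * S(n, k), where S(n, k) is the Stirling number of the second kind.
For n = 15, k = 2:
S(15, 2) = 16383, so
surj = 2! * 16383 = 2 * 16383 = 32766.

32766


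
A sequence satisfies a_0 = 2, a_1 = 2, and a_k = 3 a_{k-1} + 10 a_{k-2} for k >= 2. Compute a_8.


The characteristic equation is t^2 - 3 t - 10 = 0, with roots r_1 = 5 and r_2 = -2 (so c_1 = r_1 + r_2, c_2 = -r_1 r_2 as required).
One can use the closed form a_n = A r_1^n + B r_2^n, but direct iteration is more reliable:
a_0 = 2, a_1 = 2, a_2 = 26, a_3 = 98, a_4 = 554, a_5 = 2642, a_6 = 13466, a_7 = 66818, a_8 = 335114.
So a_8 = 335114.

335114


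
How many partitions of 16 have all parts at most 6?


Using the generating function (1-x)^(-1)(1-x^2)^(-1)...(1-x^6)^(-1),
the coefficient of x^16 counts these restricted partitions.
Result = 136

136


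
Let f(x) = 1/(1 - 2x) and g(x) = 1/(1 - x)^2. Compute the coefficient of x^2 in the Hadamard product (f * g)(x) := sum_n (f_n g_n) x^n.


f has coefficients f_k = 2^k. For g = 1/(1 - x)^2 the coefficient is g_k = C(k + 1, 1) = k + 1. The Hadamard coefficient is (f * g)_k = 2^k * (k + 1).
For k = 2: 2^2 * 3 = 4 * 3 = 12.

12


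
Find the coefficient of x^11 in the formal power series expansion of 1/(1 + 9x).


Write 1/(1 + c x) = 1/(1 - (-c) x) and apply the geometric-series identity
1/(1 - y) = sum_{k>=0} y^k to get 1/(1 + c x) = sum_{k>=0} (-c)^k x^k.
So the coefficient of x^k is (-c)^k = (-1)^k * c^k.
Here c = 9 and k = 11:
(-9)^11 = -1 * 31381059609 = -31381059609

-31381059609


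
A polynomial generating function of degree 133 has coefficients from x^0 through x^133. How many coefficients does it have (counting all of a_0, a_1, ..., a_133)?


A polynomial of degree 133 takes the form a_0 + a_1 x + ... + a_133 x^133.
The number of coefficients is 133 + 1 = 134.

134


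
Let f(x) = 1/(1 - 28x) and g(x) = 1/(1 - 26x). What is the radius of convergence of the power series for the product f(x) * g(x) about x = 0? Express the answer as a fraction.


The radius of 1/(1 - 28x) is 1/28 (nearest singularity at x = 1/28), and the radius of 1/(1 - 26x) is 1/26.
The product f(x)*g(x) = 1/((1 - 28x)(1 - 26x)) has singularities at both 1/28 and 1/26, so its radius of convergence is the distance to the nearest one:
min(1/28, 1/26) = 1/28.

1/28


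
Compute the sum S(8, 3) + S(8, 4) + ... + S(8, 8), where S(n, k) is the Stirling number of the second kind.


By definition, S(n, k) counts partitions of an n-set into exactly k nonempty blocks.
Computing row n = 8 for k = 3..8:
S(8, k): 966, 1701, 1050, 266, 28, 1
Sum = 4012.

4012


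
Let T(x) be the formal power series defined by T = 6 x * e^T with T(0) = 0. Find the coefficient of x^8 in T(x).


Apply the Lagrange inversion formula: if T = 6 x * phi(T) with phi(t) = e^t, then
[x^n] T = 6^n * (1/n) [t^(n-1)] phi(t)^n = 6^n * (1/n) [t^(n-1)] e^(n t) = 6^n * (1/n) * n^(n-1) / (n-1)! = 6^n * n^(n-1) / n!.
When c = 1 this is the Cayley count of rooted labeled trees on n vertices, divided by n!.
For n = 8: 6^8 * 8^7 / 8! = 1679616 * 2097152/40320 = 3057647616/35.

3057647616/35


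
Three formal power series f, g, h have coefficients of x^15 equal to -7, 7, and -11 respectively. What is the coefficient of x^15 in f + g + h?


Series addition is componentwise:
-7 + 7 + -11
= -11

-11


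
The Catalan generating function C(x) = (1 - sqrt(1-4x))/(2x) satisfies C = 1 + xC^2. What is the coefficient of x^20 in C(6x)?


Substituting x -> 6x scales the n-th coefficient by 6^n, so [x^20] C(6x) = 6^20 * C_20.
C_20 = C(2*20, 20)/(21) = 137846528820/21 = 6564120420.
So 6^20 * 6564120420 = 3656158440062976 * 6564120420 = 23999464275172726847569920.

23999464275172726847569920


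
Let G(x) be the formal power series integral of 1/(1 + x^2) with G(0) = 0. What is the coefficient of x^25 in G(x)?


1/(1 + x^2) = sum_{j>=0} (-1)^j x^(2j). Integrating termwise with G(0) = 0:
G(x) = sum_{j>=0} (-1)^j x^(2j+1) / (2j+1) = arctan(x).
Only odd powers are nonzero. For x^25 write 25 = 2*12 + 1, giving
(-1)^12 / 25 = 1/25 = 1/25.

1/25


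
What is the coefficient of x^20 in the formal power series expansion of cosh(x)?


The Maclaurin series is cosh(t) = sum_{m>=0} t^(2m) / (2m)!, so substituting t = x, only even powers of x are nonzero, with coefficient of x^(2m) equal to 1 / (2m)!.
For x^20 the coefficient is 1/20! = 1/2432902008176640000 = 1/2432902008176640000.

1/2432902008176640000


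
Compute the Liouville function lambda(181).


The Liouville function is lambda(k) = (-1)^Omega(k), where Omega(k) counts the prime factors of k with multiplicity.
Factoring: 181 = 181, so Omega(181) = 1.
lambda(181) = (-1)^1 = -1.

-1


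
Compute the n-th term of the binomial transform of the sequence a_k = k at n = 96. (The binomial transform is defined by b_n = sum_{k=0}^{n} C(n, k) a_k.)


With a_k = k, b_n = sum_{k=0}^{n} C(n, k) k. Using k * C(n, k) = n * C(n-1, k-1) gives b_n = n * sum_{k>=1} C(n-1, k-1) = n * 2^(n-1).
For n = 96: 96 * 2^95 = 96 * 39614081257132168796771975168 = 3802951800684688204490109616128.

3802951800684688204490109616128


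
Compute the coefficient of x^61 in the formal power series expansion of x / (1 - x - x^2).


Let f(x) = sum_{k>=0} a_k x^k. Multiplying f(x) * (1 - x - x^2) = x and matching coefficients gives a_0 = 0, a_1 = 1, and a_k = a_{k-1} + a_{k-2} for k >= 2. These are the Fibonacci numbers F_k.
Iterating from F_0 = 0, F_1 = 1:
F_0=0, F_1=1, F_2=1, F_3=2, F_4=3, F_5=5, F_6=8, F_7=13, F_8=21, F_9=34, ...
F_61 = 2504730781961.

2504730781961


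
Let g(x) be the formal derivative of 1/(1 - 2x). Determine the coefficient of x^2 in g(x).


Differentiate termwise: d/dx sum_{k>=0} 2^k x^k = sum_{k>=1} k 2^k x^(k-1) = sum_{j>=0} (j+1) 2^(j+1) x^j.
Equivalently, d/dx [1/(1 - 2x)] = 2/(1 - 2x)^2.
For j = 2: 3 * 2^3 = 3 * 8 = 24.

24


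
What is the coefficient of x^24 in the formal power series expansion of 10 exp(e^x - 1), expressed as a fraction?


exp(e^x - 1) is the exponential generating function for the Bell numbers Bell_k: exp(e^x - 1) = sum_{k>=0} Bell_k x^k / k!.
So the coefficient of x^24 in 10 exp(e^x - 1) is 10 Bell_24 / 24!.
Computing: Bell_24 = 445958869294805289 and 24! = 620448401733239439360000, giving
10 * 445958869294805289/620448401733239439360000 = 148652956431601763/20681613391107981312000.

148652956431601763/20681613391107981312000


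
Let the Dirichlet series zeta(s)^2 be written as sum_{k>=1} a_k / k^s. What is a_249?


The Dirichlet convolution of the constant function 1 with itself gives (1 * 1)(k) = sum_{d | k} 1 = d(k), the number of positive divisors of k.
Since zeta(s) = sum_{k>=1} 1/k^s, we have zeta(s)^2 = sum_{k>=1} d(k)/k^s, so a_k = d(k).
For k = 249: the divisors are 1, 3, 83, 249.
Count = 4.

4


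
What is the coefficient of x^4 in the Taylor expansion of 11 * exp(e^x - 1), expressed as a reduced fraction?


exp(e^x - 1) = sum_{k>=0} Bell_k x^k / k!, where Bell_k is the k-th Bell number.
So the coefficient of x^4 is 11 * Bell_4 / 4!.
Computing: Bell_4 = 15 and 4! = 24, giving
11 * 15/24 = 55/8.

55/8


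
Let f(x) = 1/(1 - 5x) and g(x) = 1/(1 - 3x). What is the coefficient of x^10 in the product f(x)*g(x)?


The coefficient of x^n in f*g is the Cauchy product: sum_{k=0}^{n} a^k * b^(n-k).
With a=5, b=3, n=10:
sum_{k=0}^{10} 5^k * 3^(10-k)
= 24325489

24325489


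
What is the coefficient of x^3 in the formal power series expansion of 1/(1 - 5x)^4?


The general identity 1/(1 - c x)^r = sum_{k>=0} c^k C(k + r - 1, r - 1) x^k follows by substituting y = c x into 1/(1 - y)^r = sum_{k>=0} C(k + r - 1, r - 1) y^k.
For c = 5, r = 4, k = 3:
5^3 * C(6, 3) = 125 * 20 = 2500.

2500


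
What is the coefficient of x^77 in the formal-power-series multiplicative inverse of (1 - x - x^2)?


Let the inverse be f(x) = sum_{k>=0} a_k x^k. From f(x) * (1 - x - x^2) = 1 and matching coefficients:
 x^0: a_0 = 1.
 x^1: a_1 - a_0 = 0, so a_1 = 1.
 x^k (k >= 2): a_k - a_{k-1} - a_{k-2} = 0, i.e. a_k = a_{k-1} + a_{k-2}.
This is the Fibonacci-type recurrence shifted so that a_0 = a_1 = 1.
Iterating: a_0=1, a_1=1, a_2=2, a_3=3, a_4=5, a_5=8, a_6=13, a_7=21, a_8=34, a_9=55, ...
a_77 = 8944394323791464.

8944394323791464


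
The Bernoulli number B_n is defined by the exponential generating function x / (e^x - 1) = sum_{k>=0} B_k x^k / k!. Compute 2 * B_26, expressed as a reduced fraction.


Bernoulli numbers can also be computed recursively via B_0 = 1 and sum_{j=0}^{m} C(m+1, j) B_j = 0 for m >= 1. Odd-index Bernoulli numbers vanish for k >= 3.
Computing B_26 = 8553103/6, so 2 * B_26 = 2 * 8553103/6 = 8553103/3.

8553103/3


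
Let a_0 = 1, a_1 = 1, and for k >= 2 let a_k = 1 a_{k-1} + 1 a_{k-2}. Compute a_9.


Iterating the recurrence forward:
a_0 = 1
a_1 = 1
a_2 = 1*1 + 1*1 = 2
a_3 = 1*2 + 1*1 = 3
a_4 = 1*3 + 1*2 = 5
a_5 = 1*5 + 1*3 = 8
a_6 = 1*8 + 1*5 = 13
a_7 = 1*13 + 1*8 = 21
a_8 = 1*21 + 1*13 = 34
a_9 = 1*34 + 1*21 = 55
So a_9 = 55.

55


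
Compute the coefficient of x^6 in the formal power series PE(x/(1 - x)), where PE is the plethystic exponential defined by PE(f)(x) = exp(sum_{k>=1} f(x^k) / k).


For f(x) = x/(1 - x) we have
sum_{k>=1} f(x^k) / k = sum_{k>=1} (1/k) * x^k / (1 - x^k) = sum_{k, m >= 1} x^(k m) / k,
which after exponentiating simplifies to
PE(x/(1 - x)) = prod_{k>=1} 1 / (1 - x^k).
This is the generating function for the partition function p(n), so the coefficient of x^6 is p(6).
Computing p(6) by dynamic programming over parts 1, 2, ..., 6: p(6) = 11.

11


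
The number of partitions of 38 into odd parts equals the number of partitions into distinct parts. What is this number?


Computing partitions of 38 into odd parts (1, 3, 5, ...):
Using the generating function prod_{k>=0} 1/(1-x^(2k+1)),
the count is 864

864


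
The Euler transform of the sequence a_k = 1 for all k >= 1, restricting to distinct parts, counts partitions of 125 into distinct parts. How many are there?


Partitions of 125 into distinct parts can be computed via generating function.
Product (1+x)(1+x^2)(1+x^3)...
The coefficient of x^125 = 3207086

3207086


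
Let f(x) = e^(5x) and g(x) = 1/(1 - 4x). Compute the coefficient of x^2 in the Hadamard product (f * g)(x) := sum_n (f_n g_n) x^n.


Expanding: f_k = 5^k/k! (from e^(5x)) and g_k = 4^k (from 1/(1 - 4x)). So the Hadamard coefficient (f * g)_k = 5^k 4^k / k! = (20)^k / k!.
For k = 2: 20^2/2! = 400/2 = 200.

200


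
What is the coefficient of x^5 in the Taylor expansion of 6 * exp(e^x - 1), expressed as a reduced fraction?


exp(e^x - 1) = sum_{k>=0} Bell_k x^k / k!, where Bell_k is the k-th Bell number.
So the coefficient of x^5 is 6 * Bell_5 / 5!.
Computing: Bell_5 = 52 and 5! = 120, giving
6 * 52/120 = 13/5.

13/5


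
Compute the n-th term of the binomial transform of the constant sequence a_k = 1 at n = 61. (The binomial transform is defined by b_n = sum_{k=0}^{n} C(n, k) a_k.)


With a_k = 1 for all k, b_n = sum_{k=0}^{n} C(n, k) = 2^n by the binomial theorem.
For n = 61: 2^61 = 2305843009213693952.

2305843009213693952


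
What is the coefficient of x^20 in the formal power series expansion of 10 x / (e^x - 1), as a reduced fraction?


The exponential generating function for Bernoulli numbers is
x / (e^x - 1) = sum_{k>=0} B_k x^k / k!.
So the coefficient of x^20 in 10 x / (e^x - 1) is 10 B_20 / 20!.
Computing: B_20 = -174611/330, 20! = 2432902008176640000, giving
10 * -174611/330 / 2432902008176640000 = -174611/80285766269829120000.

-174611/80285766269829120000


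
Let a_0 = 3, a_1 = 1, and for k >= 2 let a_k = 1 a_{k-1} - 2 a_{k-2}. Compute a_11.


Iterating the recurrence forward:
a_0 = 3
a_1 = 1
a_2 = 1*1 - 2*3 = -5
a_3 = 1*-5 - 2*1 = -7
a_4 = 1*-7 - 2*-5 = 3
a_5 = 1*3 - 2*-7 = 17
a_6 = 1*17 - 2*3 = 11
a_7 = 1*11 - 2*17 = -23
a_8 = 1*-23 - 2*11 = -45
a_9 = 1*-45 - 2*-23 = 1
a_10 = 1*1 - 2*-45 = 91
a_11 = 1*91 - 2*1 = 89
So a_11 = 89.

89


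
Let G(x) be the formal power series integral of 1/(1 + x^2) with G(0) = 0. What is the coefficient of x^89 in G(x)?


1/(1 + x^2) = sum_{j>=0} (-1)^j x^(2j). Integrating termwise with G(0) = 0:
G(x) = sum_{j>=0} (-1)^j x^(2j+1) / (2j+1) = arctan(x).
Only odd powers are nonzero. For x^89 write 89 = 2*44 + 1, giving
(-1)^44 / 89 = 1/89 = 1/89.

1/89


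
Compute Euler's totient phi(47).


phi(n) counts integers in [1, n] coprime to n. Using the multiplicative formula phi(n) = n * prod_{p | n} (1 - 1/p):
47 = 47, so
phi(47) = 47 * (1 - 1/47) = 46.

46


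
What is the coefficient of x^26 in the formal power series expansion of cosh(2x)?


The Maclaurin series is cosh(t) = sum_{m>=0} t^(2m) / (2m)!, so substituting t = 2x, only even powers of x are nonzero, with coefficient of x^(2m) equal to 2^(2m) / (2m)!.
For x^26 the coefficient is 2^26/26! = 67108864/403291461126605635584000000 = 8/48076088562799171875.

8/48076088562799171875


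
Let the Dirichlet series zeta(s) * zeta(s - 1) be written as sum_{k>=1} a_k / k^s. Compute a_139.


Convolution gives a_k = sum_{d | k} d * 1 = sum_{d | k} d = sigma(k), the sum of positive divisors of k.
For k = 139, the divisors are 1, 139, so
sigma(139) = 1 + 139 = 140.

140


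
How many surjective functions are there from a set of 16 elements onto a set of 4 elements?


By inclusion-exclusion on which target elements are missed, the number of surjections from an n-set onto a k-set is
surj(n, k) = sum_{j=0}^{k} (-1)^j C(k, j) (k - j)^n.
Equivalently surj(n, k) = k! * S(n, k), where S(n, k) is the Stirling number of the second kind.
For n = 16, k = 4:
S(16, 4) = 171798901, so
surj = 4! * 171798901 = 24 * 171798901 = 4123173624.

4123173624


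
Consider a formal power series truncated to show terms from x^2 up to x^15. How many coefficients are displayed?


From x^2 to x^15 inclusive, the count is 15 - 2 + 1 = 14.

14


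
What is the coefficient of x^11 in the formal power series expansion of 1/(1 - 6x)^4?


The general identity 1/(1 - c x)^r = sum_{k>=0} c^k C(k + r - 1, r - 1) x^k follows by substituting y = c x into 1/(1 - y)^r = sum_{k>=0} C(k + r - 1, r - 1) y^k.
For c = 6, r = 4, k = 11:
6^11 * C(14, 3) = 362797056 * 364 = 132058128384.

132058128384


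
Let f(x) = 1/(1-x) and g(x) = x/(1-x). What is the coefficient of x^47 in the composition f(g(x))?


First simplify the composition: f(g(x)) = 1/(1 - x/(1-x)) = (1-x)/((1-x) - x) = (1-x)/(1-2x).
Now extract the coefficient. Write (1-x)/(1-2x) = 1/(1-2x) - x/(1-2x).
The coefficient of x^n in 1/(1-2x) is 2^n, and in x/(1-2x) is 2^(n-1) (for n >= 1).
So the coefficient of x^47 is 2^47 - 2^46 = 140737488355328 - 70368744177664 = 70368744177664.

70368744177664


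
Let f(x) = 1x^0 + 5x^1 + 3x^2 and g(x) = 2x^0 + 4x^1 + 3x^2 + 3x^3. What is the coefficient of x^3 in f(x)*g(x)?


Cauchy product at x^3:
1*3 + 5*3 + 3*4
= 30

30


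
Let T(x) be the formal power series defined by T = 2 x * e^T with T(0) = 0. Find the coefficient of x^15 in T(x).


Apply the Lagrange inversion formula: if T = 2 x * phi(T) with phi(t) = e^t, then
[x^n] T = 2^n * (1/n) [t^(n-1)] phi(t)^n = 2^n * (1/n) [t^(n-1)] e^(n t) = 2^n * (1/n) * n^(n-1) / (n-1)! = 2^n * n^(n-1) / n!.
When c = 1 this is the Cayley count of rooted labeled trees on n vertices, divided by n!.
For n = 15: 2^15 * 15^14 / 15! = 32768 * 29192926025390625/1307674368000 = 5125781250000/7007.

5125781250000/7007


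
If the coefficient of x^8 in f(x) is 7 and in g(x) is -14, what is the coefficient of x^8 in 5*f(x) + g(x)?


Scalar multiplication scales coefficients: 5 * 7 = 35.
Then add the g coefficient: 35 + -14
= 21

21


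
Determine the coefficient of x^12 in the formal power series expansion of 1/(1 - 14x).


The geometric series identity gives 1/(1 - c x) = sum_{k>=0} c^k x^k, so the coefficient of x^k is c^k.
Here c = 14 and k = 12.
Computing: 14^12 = 56693912375296

56693912375296


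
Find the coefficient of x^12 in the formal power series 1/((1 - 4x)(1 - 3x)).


By partial fractions or Cauchy convolution:
The coefficient equals sum_{k=0}^{12} 4^k * 3^(12-k).
= 65514541

65514541


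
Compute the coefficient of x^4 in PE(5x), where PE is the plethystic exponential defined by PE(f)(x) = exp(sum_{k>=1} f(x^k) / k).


With f(x) = 5x, the exponent is sum_{k>=1} 5 x^k / k = 5 * (-ln(1 - x)). Exponentiating:
PE(5x) = exp(-5 ln(1 - x)) = 1/(1 - x)^5.
By the negative binomial expansion, [x^n] 1/(1 - x)^5 = C(n + 4, 4).
For n = 4: C(8, 4) = 70.

70


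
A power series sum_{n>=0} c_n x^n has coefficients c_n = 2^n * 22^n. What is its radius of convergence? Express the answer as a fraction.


By the root test (Cauchy-Hadamard), the radius is R = 1 / limsup_n |c_n|^(1/n).
Here |c_n|^(1/n) = (2^n * 22^n)^(1/n) = 2 * 22 = 44 for all n.
So R = 1/44 = 1/44.

1/44


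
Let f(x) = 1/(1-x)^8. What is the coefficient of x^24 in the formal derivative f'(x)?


Differentiate: d/dx [ 1/(1-x)^r ] = r / (1-x)^(r+1).
Here r = 8, so f'(x) = 8 / (1-x)^9.
The expansion of 1/(1-x)^(r+1) has coefficient of x^n equal to C(n+r, r).
So the coefficient of x^24 in f'(x) is
8 * C(32, 8) = 8 * 10518300 = 84146400

84146400


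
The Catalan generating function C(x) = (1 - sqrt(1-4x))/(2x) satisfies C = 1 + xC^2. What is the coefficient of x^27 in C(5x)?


Substituting x -> 5x scales the n-th coefficient by 5^n, so [x^27] C(5x) = 5^27 * C_27.
C_27 = C(2*27, 27)/(28) = 1946939425648112/28 = 69533550916004.
So 5^27 * 69533550916004 = 7450580596923828125 * 69533550916004 = 518065325289994478225708007812500.

518065325289994478225708007812500


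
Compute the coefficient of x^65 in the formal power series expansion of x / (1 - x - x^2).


Let f(x) = sum_{k>=0} a_k x^k. Multiplying f(x) * (1 - x - x^2) = x and matching coefficients gives a_0 = 0, a_1 = 1, and a_k = a_{k-1} + a_{k-2} for k >= 2. These are the Fibonacci numbers F_k.
Iterating from F_0 = 0, F_1 = 1:
F_0=0, F_1=1, F_2=1, F_3=2, F_4=3, F_5=5, F_6=8, F_7=13, F_8=21, F_9=34, ...
F_65 = 17167680177565.

17167680177565


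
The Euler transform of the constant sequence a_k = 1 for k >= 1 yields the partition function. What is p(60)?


The Euler transform converts the sequence a_k = 1 into the number of integer partitions.
Using the recurrence or dynamic programming:
p(60) = 966467

966467


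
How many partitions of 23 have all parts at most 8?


Using the generating function (1-x)^(-1)(1-x^2)^(-1)...(1-x^8)^(-1),
the coefficient of x^23 counts these restricted partitions.
Result = 764

764


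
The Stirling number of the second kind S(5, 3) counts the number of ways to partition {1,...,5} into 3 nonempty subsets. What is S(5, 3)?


Using the explicit formula S(n,k) = (1/k!) sum_{j=0}^{k} (-1)^(k-j) C(k,j) j^n:
S(5, 3) = 25
Equivalently, S(n,k) is n! times the coefficient of x^n in the EGF (e^x - 1)^k / k!.

25


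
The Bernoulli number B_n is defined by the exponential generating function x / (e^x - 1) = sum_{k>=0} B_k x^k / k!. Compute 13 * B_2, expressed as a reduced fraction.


Bernoulli numbers can also be computed recursively via B_0 = 1 and sum_{j=0}^{m} C(m+1, j) B_j = 0 for m >= 1. Odd-index Bernoulli numbers vanish for k >= 3.
Computing B_2 = 1/6, so 13 * B_2 = 13 * 1/6 = 13/6.

13/6


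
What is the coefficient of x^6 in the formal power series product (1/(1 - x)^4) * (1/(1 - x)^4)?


Combine the factors: (1/(1 - x)^4) * (1/(1 - x)^4) = 1/(1 - x)^8.
Then use 1/(1 - x)^r = sum_{k>=0} C(k + r - 1, r - 1) x^k with r = 8 and k = 6:
C(13, 7) = 1716.

1716


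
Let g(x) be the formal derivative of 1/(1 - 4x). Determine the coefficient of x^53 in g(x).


Differentiate termwise: d/dx sum_{k>=0} 4^k x^k = sum_{k>=1} k 4^k x^(k-1) = sum_{j>=0} (j+1) 4^(j+1) x^j.
Equivalently, d/dx [1/(1 - 4x)] = 4/(1 - 4x)^2.
For j = 53: 54 * 4^54 = 54 * 324518553658426726783156020576256 = 17524001897555043246290425111117824.

17524001897555043246290425111117824


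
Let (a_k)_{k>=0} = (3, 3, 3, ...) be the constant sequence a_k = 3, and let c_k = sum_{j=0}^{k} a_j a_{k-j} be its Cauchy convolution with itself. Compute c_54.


Since a_j = 3 for all j >= 0, the convolution sum becomes
c_k = sum_{j=0}^{k} 3 * 3 = 9 * (k + 1).
Equivalently, the generating function of (a_k) is 3/(1 - x) and its square is 9/(1 - x)^2 = sum_{k>=0} 9(k + 1) x^k.
For k = 54: 9 * 55 = 495.

495


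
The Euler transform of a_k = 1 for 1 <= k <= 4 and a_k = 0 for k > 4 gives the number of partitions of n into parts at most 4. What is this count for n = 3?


Partitions of 3 into parts at most 4:
Using generating function (1-x)^(-1)(1-x^2)^(-1)...(1-x^4)^(-1),
the coefficient of x^3 = 3

3


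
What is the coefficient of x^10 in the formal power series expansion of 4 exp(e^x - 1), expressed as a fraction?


exp(e^x - 1) is the exponential generating function for the Bell numbers Bell_k: exp(e^x - 1) = sum_{k>=0} Bell_k x^k / k!.
So the coefficient of x^10 in 4 exp(e^x - 1) is 4 Bell_10 / 10!.
Computing: Bell_10 = 115975 and 10! = 3628800, giving
4 * 115975/3628800 = 4639/36288.

4639/36288


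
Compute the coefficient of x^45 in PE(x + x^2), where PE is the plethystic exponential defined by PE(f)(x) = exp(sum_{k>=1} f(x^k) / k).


With f(x) = x + x^2, the exponent is sum_{k>=1} (x^k + x^(2k)) / k = -ln(1 - x) - ln(1 - x^2). Exponentiating:
PE(x + x^2) = 1 / ((1 - x)(1 - x^2)).
This is the generating function for partitions of n into parts of size 1 or 2. The number of 2's can be any j in 0..22, and the rest are 1's, so
[x^45] = floor(45/2) + 1 = 23.

23


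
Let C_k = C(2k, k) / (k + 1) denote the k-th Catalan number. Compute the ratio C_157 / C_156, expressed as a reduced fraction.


Using C_k = (2k)! / (k! (k+1)!), the ratio C_{k+1}/C_k simplifies to
C_{k+1}/C_k = [(2k+2)! / ((k+1)! (k+2)!)] * [k! (k+1)! / (2k)!]
 = (2k+2)(2k+1) / ((k+1)(k+2)) = 2(2k+1) / (k+2).
For k = 156: 2(2*156 + 1) / (156 + 2) = 626/158 = 313/79.

313/79


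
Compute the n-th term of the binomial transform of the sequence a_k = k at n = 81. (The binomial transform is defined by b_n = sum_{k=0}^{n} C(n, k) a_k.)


With a_k = k, b_n = sum_{k=0}^{n} C(n, k) k. Using k * C(n, k) = n * C(n-1, k-1) gives b_n = n * sum_{k>=1} C(n-1, k-1) = n * 2^(n-1).
For n = 81: 81 * 2^80 = 81 * 1208925819614629174706176 = 97922991388784963151200256.

97922991388784963151200256


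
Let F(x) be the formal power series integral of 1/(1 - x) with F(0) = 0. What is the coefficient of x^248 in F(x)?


1/(1 - x) = sum_{k>=0} x^k. Integrating termwise and using F(0) = 0 gives
F(x) = sum_{k>=0} x^(k+1) / (k+1) = sum_{m>=1} x^m / m = -ln(1 - x).
So the coefficient of x^248 is 1/248 = 1/248.

1/248


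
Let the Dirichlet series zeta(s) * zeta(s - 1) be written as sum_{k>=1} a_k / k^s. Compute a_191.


Convolution gives a_k = sum_{d | k} d * 1 = sum_{d | k} d = sigma(k), the sum of positive divisors of k.
For k = 191, the divisors are 1, 191, so
sigma(191) = 1 + 191 = 192.

192


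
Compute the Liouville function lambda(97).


The Liouville function is lambda(k) = (-1)^Omega(k), where Omega(k) counts the prime factors of k with multiplicity.
Factoring: 97 = 97, so Omega(97) = 1.
lambda(97) = (-1)^1 = -1.

-1


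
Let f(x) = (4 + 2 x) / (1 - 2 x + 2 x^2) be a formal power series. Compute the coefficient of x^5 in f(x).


Write f(x) = sum_{k>=0} a_k x^k. Multiplying both sides by 1 - 2 x + 2 x^2 gives
(1 - 2 x + 2 x^2) sum_{k>=0} a_k x^k = 4 + 2 x.
Matching coefficients:
 x^0: a_0 = 4
 x^1: a_1 - 2 a_0 = 2  =>  a_1 = 2*4 + 2 = 10
 x^k (k >= 2): a_k = 2 a_{k-1} - 2 a_{k-2}.
Iterating: a_2 = 12, a_3 = 4, a_4 = -16, a_5 = -40.
So the coefficient of x^5 is -40.

-40


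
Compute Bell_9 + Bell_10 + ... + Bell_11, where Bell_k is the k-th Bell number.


Recall Bell_k counts set partitions of a k-set (with Bell_0 = 1 by convention).
Bell_9 through Bell_11: 21147, 115975, 678570
Sum = 21147 + 115975 + 678570 = 815692.

815692


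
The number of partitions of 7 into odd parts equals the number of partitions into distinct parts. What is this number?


Computing partitions of 7 into odd parts (1, 3, 5, ...):
Using the generating function prod_{k>=0} 1/(1-x^(2k+1)),
the count is 5

5


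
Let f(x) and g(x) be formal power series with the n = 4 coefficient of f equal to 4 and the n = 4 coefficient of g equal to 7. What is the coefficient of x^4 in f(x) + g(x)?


Addition of formal power series is termwise.
The coefficient of x^4 in f + g = 4 + 7
= 11

11


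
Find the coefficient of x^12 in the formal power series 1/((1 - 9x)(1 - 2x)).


By partial fractions or Cauchy convolution:
The coefficient equals sum_{k=0}^{12} 9^k * 2^(12-k).
= 363123688591

363123688591


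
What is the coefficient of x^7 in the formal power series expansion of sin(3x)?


The Maclaurin series is sin(t) = sum_{k>=0} (-1)^k t^(2k+1) / (2k+1)!, so substituting t = 3x, only odd powers of x are nonzero, with coefficient of x^(2k+1) equal to (-1)^k 3^(2k+1) / (2k+1)!.
Write 7 = 2*3 + 1, giving the coefficient (-1)^3 * 3^7 / 7! = -2187/5040 = -243/560.

-243/560


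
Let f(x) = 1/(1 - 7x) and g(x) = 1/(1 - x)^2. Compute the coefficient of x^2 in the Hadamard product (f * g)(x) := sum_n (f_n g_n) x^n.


f has coefficients f_k = 7^k. For g = 1/(1 - x)^2 the coefficient is g_k = C(k + 1, 1) = k + 1. The Hadamard coefficient is (f * g)_k = 7^k * (k + 1).
For k = 2: 7^2 * 3 = 49 * 3 = 147.

147


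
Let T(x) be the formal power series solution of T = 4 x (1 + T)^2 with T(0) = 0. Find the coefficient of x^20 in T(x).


Apply the Lagrange inversion formula: if T = 4 x * phi(T) with phi(t) = (1 + t)^2, then [x^n] T = 4^n * (1/n) [t^(n-1)] phi(t)^n = 4^n * (1/n) [t^(n-1)] (1 + t)^(2n) = 4^n * (1/n) C(2n, n-1).
Using the identity C(2n, n-1) = C(2n, n) * n / (n+1), the unscaled factor equals C(2n, n) / (n+1) = C_n, the n-th Catalan number.
For n = 20: C_20 = C(40, 20) / 21 = 137846528820/21 = 6564120420.
With the 4^20 = 1099511627776 factor, the coefficient is 1099511627776 * 6564120420 = 7217326727911880785920.

7217326727911880785920


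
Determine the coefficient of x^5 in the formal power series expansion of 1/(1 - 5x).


The geometric series identity gives 1/(1 - c x) = sum_{k>=0} c^k x^k, so the coefficient of x^k is c^k.
Here c = 5 and k = 5.
Computing: 5^5 = 3125

3125


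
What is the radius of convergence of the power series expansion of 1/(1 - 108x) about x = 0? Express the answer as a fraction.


Expanding 1/(1 - 108x) = sum_{k>=0} 108^k x^k, the series converges when |108x| < 1, i.e., |x| < 1/108.
So the radius of convergence is 1/108 = 1/108.

1/108


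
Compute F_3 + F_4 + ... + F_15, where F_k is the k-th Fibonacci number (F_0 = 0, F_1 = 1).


Use the identity sum_{k=0}^{N} F_k = F_{N+2} - 1 (which follows from F_{k+2} - F_{k+1} = F_k). Then
sum_{k=3}^{15} F_k = (F_{17} - 1) - (F_{4} - 1) = F_{17} - F_{4}.
Computing: F_{17} = 1597, F_{4} = 3, so
Sum = 1597 - 3 = 1594.

1594


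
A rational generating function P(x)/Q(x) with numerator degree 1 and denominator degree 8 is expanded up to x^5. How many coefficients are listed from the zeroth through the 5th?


Expanding up to x^5 gives the coefficients for x^0, x^1, ..., x^5.
That is 5 + 1 = 6 coefficients in total.

6


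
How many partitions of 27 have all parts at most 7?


Using the generating function (1-x)^(-1)(1-x^2)^(-1)...(1-x^7)^(-1),
the coefficient of x^27 counts these restricted partitions.
Result = 1175

1175


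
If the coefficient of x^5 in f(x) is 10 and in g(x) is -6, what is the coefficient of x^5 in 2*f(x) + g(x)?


Scalar multiplication scales coefficients: 2 * 10 = 20.
Then add the g coefficient: 20 + -6
= 14

14


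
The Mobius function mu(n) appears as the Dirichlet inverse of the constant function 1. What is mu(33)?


33 = 3 * 11 (all distinct primes).
mu(33) = (-1)^2 = 1

1


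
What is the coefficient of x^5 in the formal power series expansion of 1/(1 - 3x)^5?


The general identity 1/(1 - c x)^r = sum_{k>=0} c^k C(k + r - 1, r - 1) x^k follows by substituting y = c x into 1/(1 - y)^r = sum_{k>=0} C(k + r - 1, r - 1) y^k.
For c = 3, r = 5, k = 5:
3^5 * C(9, 4) = 243 * 126 = 30618.

30618


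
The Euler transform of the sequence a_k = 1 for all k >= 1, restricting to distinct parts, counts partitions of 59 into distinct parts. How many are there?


Partitions of 59 into distinct parts can be computed via generating function.
Product (1+x)(1+x^2)(1+x^3)...
The coefficient of x^59 = 9792

9792


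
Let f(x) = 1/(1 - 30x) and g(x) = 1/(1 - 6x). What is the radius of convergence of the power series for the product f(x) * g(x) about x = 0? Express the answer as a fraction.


The radius of 1/(1 - 30x) is 1/30 (nearest singularity at x = 1/30), and the radius of 1/(1 - 6x) is 1/6.
The product f(x)*g(x) = 1/((1 - 30x)(1 - 6x)) has singularities at both 1/30 and 1/6, so its radius of convergence is the distance to the nearest one:
min(1/30, 1/6) = 1/30.

1/30


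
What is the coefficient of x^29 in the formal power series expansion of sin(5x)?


The Maclaurin series is sin(t) = sum_{k>=0} (-1)^k t^(2k+1) / (2k+1)!, so substituting t = 5x, only odd powers of x are nonzero, with coefficient of x^(2k+1) equal to (-1)^k 5^(2k+1) / (2k+1)!.
Write 29 = 2*14 + 1, giving the coefficient (-1)^14 * 5^29 / 29! = 186264514923095703125/8841761993739701954543616000000 = 11920928955078125/565872767599340925090791424.

11920928955078125/565872767599340925090791424


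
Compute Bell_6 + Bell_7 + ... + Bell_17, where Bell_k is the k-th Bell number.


Recall Bell_k counts set partitions of a k-set (with Bell_0 = 1 by convention).
Bell_6 through Bell_17: 203, 877, 4140, 21147, 115975, 678570, 4213597, 27644437, 190899322, 1382958545, 10480142147, 82864869804
Sum = 203 + 877 + 4140 + 21147 + 115975 + 678570 + 4213597 + 27644437 + 190899322 + 1382958545 + 10480142147 + 82864869804 = 94951548764.

94951548764


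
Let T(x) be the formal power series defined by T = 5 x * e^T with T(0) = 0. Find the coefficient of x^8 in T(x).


Apply the Lagrange inversion formula: if T = 5 x * phi(T) with phi(t) = e^t, then
[x^n] T = 5^n * (1/n) [t^(n-1)] phi(t)^n = 5^n * (1/n) [t^(n-1)] e^(n t) = 5^n * (1/n) * n^(n-1) / (n-1)! = 5^n * n^(n-1) / n!.
When c = 1 this is the Cayley count of rooted labeled trees on n vertices, divided by n!.
For n = 8: 5^8 * 8^7 / 8! = 390625 * 2097152/40320 = 1280000000/63.

1280000000/63


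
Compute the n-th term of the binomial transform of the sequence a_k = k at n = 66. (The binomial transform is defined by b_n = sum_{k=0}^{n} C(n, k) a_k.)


With a_k = k, b_n = sum_{k=0}^{n} C(n, k) k. Using k * C(n, k) = n * C(n-1, k-1) gives b_n = n * sum_{k>=1} C(n-1, k-1) = n * 2^(n-1).
For n = 66: 66 * 2^65 = 66 * 36893488147419103232 = 2434970217729660813312.

2434970217729660813312


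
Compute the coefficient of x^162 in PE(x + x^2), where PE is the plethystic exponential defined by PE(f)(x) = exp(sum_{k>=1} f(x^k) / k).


With f(x) = x + x^2, the exponent is sum_{k>=1} (x^k + x^(2k)) / k = -ln(1 - x) - ln(1 - x^2). Exponentiating:
PE(x + x^2) = 1 / ((1 - x)(1 - x^2)).
This is the generating function for partitions of n into parts of size 1 or 2. The number of 2's can be any j in 0..81, and the rest are 1's, so
[x^162] = floor(162/2) + 1 = 82.

82


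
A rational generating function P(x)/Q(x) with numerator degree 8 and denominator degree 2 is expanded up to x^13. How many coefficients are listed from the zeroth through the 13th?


Expanding up to x^13 gives the coefficients for x^0, x^1, ..., x^13.
That is 13 + 1 = 14 coefficients in total.

14


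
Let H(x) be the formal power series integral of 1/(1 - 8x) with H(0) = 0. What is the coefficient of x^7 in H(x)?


1/(1 - 8x) = sum_{k>=0} 8^k x^k. Integrating termwise with H(0) = 0:
H(x) = sum_{k>=0} 8^k x^(k+1) / (k+1) = sum_{m>=1} 8^(m-1) x^m / m.
For m = 7: 8^6/7 = 262144/7 = 262144/7.

262144/7
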